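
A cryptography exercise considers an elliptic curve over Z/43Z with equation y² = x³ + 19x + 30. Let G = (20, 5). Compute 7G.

(37, 42)

Double-and-add on 7 = (111)₂. Start with G = (20, 5) for the leading 1-bit.
double: tangent at (20, 5): λ = (3·20² + 19)/(2·5) ≡ 15/10. 10⁻¹ ≡ 13 (mod 43) since 10·13 = 130 ≡ 1, so λ ≡ 15·13 ≡ 23.
  x = λ² - 20 - 20 = 529 - 40 ≡ 16; y = λ·(20 - 16) - 5 ≡ 1. → (16, 1)
add G: (16, 1) + (20, 5). λ = (5 - 1)/(20 - 16) ≡ 4/4 mod 43. 4⁻¹ ≡ 11 (mod 43), so λ ≡ 1.
  x = λ² - 16 - 20 = 1 - 36 ≡ 8; y = λ·(16 - 8) - 1 ≡ 7. → (8, 7)
double: tangent at (8, 7): λ = (3·8² + 19)/(2·7) ≡ 39/14. 14⁻¹ ≡ 40 (mod 43) since 14·40 = 560 ≡ 1, so λ ≡ 39·40 ≡ 12.
  x = λ² - 8 - 8 = 144 - 16 ≡ 42; y = λ·(8 - 42) - 7 ≡ 15. → (42, 15)
add G: (42, 15) + (20, 5). λ = (5 - 15)/(20 - 42) ≡ 33/21 mod 43. 21⁻¹ ≡ 41 (mod 43), so λ ≡ 20.
  x = λ² - 42 - 20 = 400 - 62 ≡ 37; y = λ·(42 - 37) - 15 ≡ 42. → (37, 42)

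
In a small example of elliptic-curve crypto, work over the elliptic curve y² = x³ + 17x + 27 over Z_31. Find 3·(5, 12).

(25, 9)

Write G = (5, 12).
Repeated addition: build up to 3G.
2G: tangent at (5, 12): λ = (3·5² + 17)/(2·12) ≡ 30/24. 24⁻¹ ≡ 22 (mod 31), so λ ≡ 30·22 ≡ 9.
  x = λ² - 5 - 5 = 81 - 10 ≡ 9; y = λ·(5 - 9) - 12 ≡ 14. → (9, 14)
3G: (9, 14) + (5, 12). λ = (12 - 14)/(5 - 9) ≡ 29/27 mod 31. 27⁻¹ ≡ 23 (mod 31) since 27·23 = 621 ≡ 1, so λ ≡ 16.
  x = λ² - 9 - 5 = 256 - 14 ≡ 25; y = λ·(9 - 25) - 14 ≡ 9. → (25, 9)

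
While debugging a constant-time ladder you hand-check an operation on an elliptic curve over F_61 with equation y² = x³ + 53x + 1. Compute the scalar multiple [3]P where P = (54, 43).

Repeated addition: build up to 3P.
2P: tangent at (54, 43): λ = (3·54² + 53)/(2·43) ≡ 17/25. 25⁻¹ ≡ 22 (mod 61), so λ ≡ 17·22 ≡ 8.
  x = λ² - 54 - 54 = 64 - 108 ≡ 17; y = λ·(54 - 17) - 43 ≡ 9. → (17, 9)
3P: (17, 9) + (54, 43). λ = (43 - 9)/(54 - 17) ≡ 34/37 mod 61. 37⁻¹ ≡ 33 (mod 61), so λ ≡ 24.
  x = λ² - 17 - 54 = 576 - 71 ≡ 17; y = λ·(17 - 17) - 9 ≡ 52. → (17, 52)

(17, 52)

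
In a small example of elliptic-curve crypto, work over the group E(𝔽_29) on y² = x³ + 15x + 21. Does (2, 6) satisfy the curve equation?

no

y² = 6² ≡ 7; x³ + 15x + 21 = 59 ≡ 1 (mod 29). 7 ≠ 1.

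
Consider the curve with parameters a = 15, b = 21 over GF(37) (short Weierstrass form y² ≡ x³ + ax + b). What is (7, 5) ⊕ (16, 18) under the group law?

(17, 34)

(7, 5) + (16, 18). λ = (18 - 5)/(16 - 7) ≡ 13/9 mod 37. 9⁻¹ ≡ 33 (mod 37) since 9·33 = 297 ≡ 1, so λ ≡ 22.
  x = λ² - 7 - 16 = 484 - 23 ≡ 17; y = λ·(7 - 17) - 5 ≡ 34. → (17, 34)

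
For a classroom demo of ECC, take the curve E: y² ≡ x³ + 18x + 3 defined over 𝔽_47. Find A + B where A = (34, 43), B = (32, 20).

(31, 15)

(34, 43) + (32, 20). λ = (20 - 43)/(32 - 34) ≡ 24/45 mod 47. 45⁻¹ ≡ 23 (mod 47) since 45·23 = 1035 ≡ 1, so λ ≡ 35.
  x = λ² - 34 - 32 = 1225 - 66 ≡ 31; y = λ·(34 - 31) - 43 ≡ 15. → (31, 15)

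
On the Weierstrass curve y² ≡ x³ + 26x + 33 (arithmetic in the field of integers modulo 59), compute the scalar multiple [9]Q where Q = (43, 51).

(38, 16)

Repeated addition: build up to 9Q.
2Q: tangent at (43, 51): λ = (3·43² + 26)/(2·51) ≡ 27/43. 43⁻¹ ≡ 11 (mod 59) since 43·11 = 473 ≡ 1, so λ ≡ 27·11 ≡ 2.
  x = λ² - 43 - 43 = 4 - 86 ≡ 36; y = λ·(43 - 36) - 51 ≡ 22. → (36, 22)
3Q: (36, 22) + (43, 51). λ = (51 - 22)/(43 - 36) ≡ 29/7 mod 59. 7⁻¹ ≡ 17 (mod 59) since 7·17 = 119 ≡ 1, so λ ≡ 21.
  x = λ² - 36 - 43 = 441 - 79 ≡ 8; y = λ·(36 - 8) - 22 ≡ 35. → (8, 35)
4Q: (8, 35) + (43, 51). λ = (51 - 35)/(43 - 8) ≡ 16/35 mod 59. 35⁻¹ ≡ 27 (mod 59), so λ ≡ 19.
  x = λ² - 8 - 43 = 361 - 51 ≡ 15; y = λ·(8 - 15) - 35 ≡ 9. → (15, 9)
5Q: (15, 9) + (43, 51). λ = (51 - 9)/(43 - 15) ≡ 42/28 mod 59. 28⁻¹ ≡ 19 (mod 59), so λ ≡ 31.
  x = λ² - 15 - 43 = 961 - 58 ≡ 18; y = λ·(15 - 18) - 9 ≡ 16. → (18, 16)
6Q: (18, 16) + (43, 51). λ = (51 - 16)/(43 - 18) ≡ 35/25 mod 59. 25⁻¹ ≡ 26 (mod 59), so λ ≡ 25.
  x = λ² - 18 - 43 = 625 - 61 ≡ 33; y = λ·(18 - 33) - 16 ≡ 22. → (33, 22)
7Q: (33, 22) + (43, 51). λ = (51 - 22)/(43 - 33) ≡ 29/10 mod 59. 10⁻¹ ≡ 6 (mod 59), so λ ≡ 56.
  x = λ² - 33 - 43 = 3136 - 76 ≡ 51; y = λ·(33 - 51) - 22 ≡ 32. → (51, 32)
8Q: (51, 32) + (43, 51). λ = (51 - 32)/(43 - 51) ≡ 19/51 mod 59. 51⁻¹ ≡ 22 (mod 59) since 51·22 = 1122 ≡ 1, so λ ≡ 5.
  x = λ² - 51 - 43 = 25 - 94 ≡ 49; y = λ·(51 - 49) - 32 ≡ 37. → (49, 37)
9Q: (49, 37) + (43, 51). λ = (51 - 37)/(43 - 49) ≡ 14/53 mod 59. 53⁻¹ ≡ 49 (mod 59), so λ ≡ 37.
  x = λ² - 49 - 43 = 1369 - 92 ≡ 38; y = λ·(49 - 38) - 37 ≡ 16. → (38, 16)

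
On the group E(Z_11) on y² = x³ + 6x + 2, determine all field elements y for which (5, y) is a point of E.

x³ + 6x + 2 = 157 ≡ 3 (mod 11).
Square roots of 3 mod 11: 5 and 6 (since 5² = 25 ≡ 3).

5, 6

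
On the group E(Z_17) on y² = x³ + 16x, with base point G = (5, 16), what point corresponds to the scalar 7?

(5, 1)

Repeated addition: build up to 7G.
2G: tangent at (5, 16): λ = (3·5² + 16)/(2·16) ≡ 6/15. 15⁻¹ ≡ 8 (mod 17) since 15·8 = 120 ≡ 1, so λ ≡ 6·8 ≡ 14.
  x = λ² - 5 - 5 = 196 - 10 ≡ 16; y = λ·(5 - 16) - 16 ≡ 0. → (16, 0)
3G: (16, 0) + (5, 16). λ = (16 - 0)/(5 - 16) ≡ 16/6 mod 17. 6⁻¹ ≡ 3 (mod 17), so λ ≡ 14.
  x = λ² - 16 - 5 = 196 - 21 ≡ 5; y = λ·(16 - 5) - 0 ≡ 1. → (5, 1)
4G: (5, 1) + (5, 16): same x and y₁ ≡ -y₂, so the sum is O.
5G: O + (5, 16) = (5, 16) (identity).
6G: tangent at (5, 16): λ = (3·5² + 16)/(2·16) ≡ 6/15. 15⁻¹ ≡ 8 (mod 17) since 15·8 = 120 ≡ 1, so λ ≡ 6·8 ≡ 14.
  x = λ² - 5 - 5 = 196 - 10 ≡ 16; y = λ·(5 - 16) - 16 ≡ 0. → (16, 0)
7G: (16, 0) + (5, 16). λ = (16 - 0)/(5 - 16) ≡ 16/6 mod 17. 6⁻¹ ≡ 3 (mod 17), so λ ≡ 14.
  x = λ² - 16 - 5 = 196 - 21 ≡ 5; y = λ·(16 - 5) - 0 ≡ 1. → (5, 1)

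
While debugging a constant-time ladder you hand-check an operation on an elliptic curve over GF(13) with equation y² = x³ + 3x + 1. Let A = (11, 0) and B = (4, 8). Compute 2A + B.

(4, 8)

First 2A:
Repeated addition: build up to 2A.
2A: (11, 0) + (11, 0): same x and y₁ ≡ -y₂, so the sum is ∞.
2A = ∞.
Finally 2A + B:
∞ + (4, 8) = (4, 8) (identity).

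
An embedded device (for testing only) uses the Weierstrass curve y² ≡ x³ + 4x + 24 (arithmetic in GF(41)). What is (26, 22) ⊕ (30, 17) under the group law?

(25, 28)

(26, 22) + (30, 17). λ = (17 - 22)/(30 - 26) ≡ 36/4 mod 41. 4⁻¹ ≡ 31 (mod 41) since 4·31 = 124 ≡ 1, so λ ≡ 9.
  x = λ² - 26 - 30 = 81 - 56 ≡ 25; y = λ·(26 - 25) - 22 ≡ 28. → (25, 28)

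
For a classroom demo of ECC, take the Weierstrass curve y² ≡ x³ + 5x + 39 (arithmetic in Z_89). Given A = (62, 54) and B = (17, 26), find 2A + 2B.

First 2A:
Repeated addition: build up to 2A.
2A: tangent at (62, 54): λ = (3·62² + 5)/(2·54) ≡ 56/19. 19⁻¹ ≡ 75 (mod 89), so λ ≡ 56·75 ≡ 17.
  x = λ² - 62 - 62 = 289 - 124 ≡ 76; y = λ·(62 - 76) - 54 ≡ 64. → (76, 64)
2A = (76, 64).
Next 2B:
Repeated addition: build up to 2B.
2B: tangent at (17, 26): λ = (3·17² + 5)/(2·26) ≡ 71/52. 52⁻¹ ≡ 12 (mod 89) since 52·12 = 624 ≡ 1, so λ ≡ 71·12 ≡ 51.
  x = λ² - 17 - 17 = 2601 - 34 ≡ 75; y = λ·(17 - 75) - 26 ≡ 42. → (75, 42)
2B = (75, 42).
Finally 2A + 2B:
(76, 64) + (75, 42). λ = (42 - 64)/(75 - 76) ≡ 67/88 mod 89. 88⁻¹ ≡ 88 (mod 89) since 88·88 = 7744 ≡ 1, so λ ≡ 22.
  x = λ² - 76 - 75 = 484 - 151 ≡ 66; y = λ·(76 - 66) - 64 ≡ 67. → (66, 67)

(66, 67)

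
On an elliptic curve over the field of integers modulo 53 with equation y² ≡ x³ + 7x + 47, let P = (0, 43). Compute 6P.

Double-and-add on 6 = (110)₂. Start with P = (0, 43) for the leading 1-bit.
double: tangent at (0, 43): λ = (3·0² + 7)/(2·43) ≡ 7/33. 33⁻¹ ≡ 45 (mod 53) since 33·45 = 1485 ≡ 1, so λ ≡ 7·45 ≡ 50.
  x = λ² - 0 - 0 = 2500 - 0 ≡ 9; y = λ·(0 - 9) - 43 ≡ 37. → (9, 37)
add P: (9, 37) + (0, 43). λ = (43 - 37)/(0 - 9) ≡ 6/44 mod 53. 44⁻¹ ≡ 47 (mod 53), so λ ≡ 17.
  x = λ² - 9 - 0 = 289 - 9 ≡ 15; y = λ·(9 - 15) - 37 ≡ 20. → (15, 20)
double: tangent at (15, 20): λ = (3·15² + 7)/(2·20) ≡ 46/40. 40⁻¹ ≡ 4 (mod 53), so λ ≡ 46·4 ≡ 25.
  x = λ² - 15 - 15 = 625 - 30 ≡ 12; y = λ·(15 - 12) - 20 ≡ 2. → (12, 2)

(12, 2)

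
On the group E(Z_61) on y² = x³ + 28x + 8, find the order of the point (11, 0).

2P: (11, 0) + (11, 0): same x and y₁ ≡ -y₂, so the sum is O.
2P = O, so the order is 2.

2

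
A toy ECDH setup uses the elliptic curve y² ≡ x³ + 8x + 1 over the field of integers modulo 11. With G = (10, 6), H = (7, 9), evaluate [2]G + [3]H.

First 2G:
Repeated addition: build up to 2G.
2G: tangent at (10, 6): λ = (3·10² + 8)/(2·6) ≡ 0/1. 1⁻¹ ≡ 1 (mod 11), so λ ≡ 0·1 ≡ 0.
  x = λ² - 10 - 10 = 0 - 20 ≡ 2; y = λ·(10 - 2) - 6 ≡ 5. → (2, 5)
2G = (2, 5).
Next 3H:
Repeated addition: build up to 3H.
2H: tangent at (7, 9): λ = (3·7² + 8)/(2·9) ≡ 1/7. 7⁻¹ ≡ 8 (mod 11), so λ ≡ 1·8 ≡ 8.
  x = λ² - 7 - 7 = 64 - 14 ≡ 6; y = λ·(7 - 6) - 9 ≡ 10. → (6, 10)
3H: (6, 10) + (7, 9). λ = (9 - 10)/(7 - 6) ≡ 10/1 mod 11. 1⁻¹ ≡ 1 (mod 11), so λ ≡ 10.
  x = λ² - 6 - 7 = 100 - 13 ≡ 10; y = λ·(6 - 10) - 10 ≡ 5. → (10, 5)
3H = (10, 5).
Finally 2G + 3H:
(2, 5) + (10, 5). λ = (5 - 5)/(10 - 2) ≡ 0/8 mod 11. 8⁻¹ ≡ 7 (mod 11), so λ ≡ 0.
  x = λ² - 2 - 10 = 0 - 12 ≡ 10; y = λ·(2 - 10) - 5 ≡ 6. → (10, 6)

(10, 6)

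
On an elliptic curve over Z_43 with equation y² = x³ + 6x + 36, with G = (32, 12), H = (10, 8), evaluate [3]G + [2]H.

(11, 33)

First 3G:
Repeated addition: build up to 3G.
2G: tangent at (32, 12): λ = (3·32² + 6)/(2·12) ≡ 25/24. 24⁻¹ ≡ 9 (mod 43), so λ ≡ 25·9 ≡ 10.
  x = λ² - 32 - 32 = 100 - 64 ≡ 36; y = λ·(32 - 36) - 12 ≡ 34. → (36, 34)
3G: (36, 34) + (32, 12). λ = (12 - 34)/(32 - 36) ≡ 21/39 mod 43. 39⁻¹ ≡ 32 (mod 43), so λ ≡ 27.
  x = λ² - 36 - 32 = 729 - 68 ≡ 16; y = λ·(36 - 16) - 34 ≡ 33. → (16, 33)
3G = (16, 33).
Next 2H:
Repeated addition: build up to 2H.
2H: tangent at (10, 8): λ = (3·10² + 6)/(2·8) ≡ 5/16. 16⁻¹ ≡ 35 (mod 43) since 16·35 = 560 ≡ 1, so λ ≡ 5·35 ≡ 3.
  x = λ² - 10 - 10 = 9 - 20 ≡ 32; y = λ·(10 - 32) - 8 ≡ 12. → (32, 12)
2H = (32, 12).
Finally 3G + 2H:
(16, 33) + (32, 12). λ = (12 - 33)/(32 - 16) ≡ 22/16 mod 43. 16⁻¹ ≡ 35 (mod 43), so λ ≡ 39.
  x = λ² - 16 - 32 = 1521 - 48 ≡ 11; y = λ·(16 - 11) - 33 ≡ 33. → (11, 33)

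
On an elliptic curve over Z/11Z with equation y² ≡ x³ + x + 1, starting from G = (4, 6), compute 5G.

Double-and-add on 5 = (101)₂. Start with G = (4, 6) for the leading 1-bit.
double: tangent at (4, 6): λ = (3·4² + 1)/(2·6) ≡ 5/1. 1⁻¹ ≡ 1 (mod 11), so λ ≡ 5·1 ≡ 5.
  x = λ² - 4 - 4 = 25 - 8 ≡ 6; y = λ·(4 - 6) - 6 ≡ 6. → (6, 6)
double: tangent at (6, 6): λ = (3·6² + 1)/(2·6) ≡ 10/1. 1⁻¹ ≡ 1 (mod 11), so λ ≡ 10·1 ≡ 10.
  x = λ² - 6 - 6 = 100 - 12 ≡ 0; y = λ·(6 - 0) - 6 ≡ 10. → (0, 10)
add G: (0, 10) + (4, 6). λ = (6 - 10)/(4 - 0) ≡ 7/4 mod 11. 4⁻¹ ≡ 3 (mod 11) since 4·3 = 12 ≡ 1, so λ ≡ 10.
  x = λ² - 0 - 4 = 100 - 4 ≡ 8; y = λ·(0 - 8) - 10 ≡ 9. → (8, 9)

(8, 9)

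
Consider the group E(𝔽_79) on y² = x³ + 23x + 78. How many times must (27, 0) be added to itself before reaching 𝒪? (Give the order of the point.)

2

2P: (27, 0) + (27, 0): same x and y₁ ≡ -y₂, so the sum is 𝒪.
2P = 𝒪, so the order is 2.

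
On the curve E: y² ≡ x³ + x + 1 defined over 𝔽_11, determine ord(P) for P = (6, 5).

7

2P: tangent at (6, 5): λ = (3·6² + 1)/(2·5) ≡ 10/10. 10⁻¹ ≡ 10 (mod 11) since 10·10 = 100 ≡ 1, so λ ≡ 10·10 ≡ 1.
  x = λ² - 6 - 6 = 1 - 12 ≡ 0; y = λ·(6 - 0) - 5 ≡ 1. → (0, 1)
3P: (0, 1) + (6, 5). λ = (5 - 1)/(6 - 0) ≡ 4/6 mod 11. 6⁻¹ ≡ 2 (mod 11) since 6·2 = 12 ≡ 1, so λ ≡ 8.
  x = λ² - 0 - 6 = 64 - 6 ≡ 3; y = λ·(0 - 3) - 1 ≡ 8. → (3, 8)
4P: (3, 8) + (6, 5). λ = (5 - 8)/(6 - 3) ≡ 8/3 mod 11. 3⁻¹ ≡ 4 (mod 11), so λ ≡ 10.
  x = λ² - 3 - 6 = 100 - 9 ≡ 3; y = λ·(3 - 3) - 8 ≡ 3. → (3, 3)
5P: (3, 3) + (6, 5). λ = (5 - 3)/(6 - 3) ≡ 2/3 mod 11. 3⁻¹ ≡ 4 (mod 11), so λ ≡ 8.
  x = λ² - 3 - 6 = 64 - 9 ≡ 0; y = λ·(3 - 0) - 3 ≡ 10. → (0, 10)
6P: (0, 10) + (6, 5). λ = (5 - 10)/(6 - 0) ≡ 6/6 mod 11. 6⁻¹ ≡ 2 (mod 11), so λ ≡ 1.
  x = λ² - 0 - 6 = 1 - 6 ≡ 6; y = λ·(0 - 6) - 10 ≡ 6. → (6, 6)
7P: (6, 6) + (6, 5): same x and y₁ ≡ -y₂, so the sum is O.
7P = O, so the order is 7.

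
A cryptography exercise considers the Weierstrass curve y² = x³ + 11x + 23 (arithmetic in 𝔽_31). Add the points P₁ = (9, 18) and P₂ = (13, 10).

(9, 18) + (13, 10). λ = (10 - 18)/(13 - 9) ≡ 23/4 mod 31. 4⁻¹ ≡ 8 (mod 31), so λ ≡ 29.
  x = λ² - 9 - 13 = 841 - 22 ≡ 13; y = λ·(9 - 13) - 18 ≡ 21. → (13, 21)

(13, 21)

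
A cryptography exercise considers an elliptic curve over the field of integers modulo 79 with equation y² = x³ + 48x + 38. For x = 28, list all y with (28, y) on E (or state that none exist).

x³ + 48x + 38 = 23334 ≡ 29 (mod 79).
29 is a non-residue mod 79; no y exists.

none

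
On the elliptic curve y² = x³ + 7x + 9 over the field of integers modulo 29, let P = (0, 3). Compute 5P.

(25, 27)

Repeated addition: build up to 5P.
2P: tangent at (0, 3): λ = (3·0² + 7)/(2·3) ≡ 7/6. 6⁻¹ ≡ 5 (mod 29) since 6·5 = 30 ≡ 1, so λ ≡ 7·5 ≡ 6.
  x = λ² - 0 - 0 = 36 - 0 ≡ 7; y = λ·(0 - 7) - 3 ≡ 13. → (7, 13)
3P: (7, 13) + (0, 3). λ = (3 - 13)/(0 - 7) ≡ 19/22 mod 29. 22⁻¹ ≡ 4 (mod 29) since 22·4 = 88 ≡ 1, so λ ≡ 18.
  x = λ² - 7 - 0 = 324 - 7 ≡ 27; y = λ·(7 - 27) - 13 ≡ 4. → (27, 4)
4P: (27, 4) + (0, 3). λ = (3 - 4)/(0 - 27) ≡ 28/2 mod 29. 2⁻¹ ≡ 15 (mod 29) since 2·15 = 30 ≡ 1, so λ ≡ 14.
  x = λ² - 27 - 0 = 196 - 27 ≡ 24; y = λ·(27 - 24) - 4 ≡ 9. → (24, 9)
5P: (24, 9) + (0, 3). λ = (3 - 9)/(0 - 24) ≡ 23/5 mod 29. 5⁻¹ ≡ 6 (mod 29), so λ ≡ 22.
  x = λ² - 24 - 0 = 484 - 24 ≡ 25; y = λ·(24 - 25) - 9 ≡ 27. → (25, 27)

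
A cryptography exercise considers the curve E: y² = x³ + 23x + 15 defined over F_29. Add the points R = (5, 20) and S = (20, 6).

(5, 9)

(5, 20) + (20, 6). λ = (6 - 20)/(20 - 5) ≡ 15/15 mod 29. 15⁻¹ ≡ 2 (mod 29), so λ ≡ 1.
  x = λ² - 5 - 20 = 1 - 25 ≡ 5; y = λ·(5 - 5) - 20 ≡ 9. → (5, 9)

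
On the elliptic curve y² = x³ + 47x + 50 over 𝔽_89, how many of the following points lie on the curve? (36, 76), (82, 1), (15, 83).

(36, 76): 76² ≡ 80, rhs ≡ 71 → off.
(82, 1): 1² ≡ 1, rhs ≡ 1 → on.
(15, 83): 83² ≡ 36, rhs ≡ 36 → on.

2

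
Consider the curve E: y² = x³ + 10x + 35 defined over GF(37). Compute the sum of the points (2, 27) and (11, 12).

(2, 27) + (11, 12). λ = (12 - 27)/(11 - 2) ≡ 22/9 mod 37. 9⁻¹ ≡ 33 (mod 37), so λ ≡ 23.
  x = λ² - 2 - 11 = 529 - 13 ≡ 35; y = λ·(2 - 35) - 27 ≡ 28. → (35, 28)

(35, 28)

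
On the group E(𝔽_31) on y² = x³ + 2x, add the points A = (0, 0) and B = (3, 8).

(0, 0) + (3, 8). λ = (8 - 0)/(3 - 0) ≡ 8/3 mod 31. 3⁻¹ ≡ 21 (mod 31) since 3·21 = 63 ≡ 1, so λ ≡ 13.
  x = λ² - 0 - 3 = 169 - 3 ≡ 11; y = λ·(0 - 11) - 0 ≡ 12. → (11, 12)

(11, 12)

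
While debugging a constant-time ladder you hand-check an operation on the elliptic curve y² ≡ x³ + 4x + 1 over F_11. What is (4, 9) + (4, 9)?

(7, 8)

tangent at (4, 9): λ = (3·4² + 4)/(2·9) ≡ 8/7. 7⁻¹ ≡ 8 (mod 11), so λ ≡ 8·8 ≡ 9.
  x = λ² - 4 - 4 = 81 - 8 ≡ 7; y = λ·(4 - 7) - 9 ≡ 8. → (7, 8)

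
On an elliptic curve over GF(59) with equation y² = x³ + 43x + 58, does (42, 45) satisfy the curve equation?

yes

y² = 45² ≡ 19; x³ + 43x + 58 = 75952 ≡ 19 (mod 59). 19 = 19.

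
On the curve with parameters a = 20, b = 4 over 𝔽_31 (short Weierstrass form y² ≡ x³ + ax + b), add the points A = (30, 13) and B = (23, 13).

(30, 13) + (23, 13). λ = (13 - 13)/(23 - 30) ≡ 0/24 mod 31. 24⁻¹ ≡ 22 (mod 31) since 24·22 = 528 ≡ 1, so λ ≡ 0.
  x = λ² - 30 - 23 = 0 - 53 ≡ 9; y = λ·(30 - 9) - 13 ≡ 18. → (9, 18)

(9, 18)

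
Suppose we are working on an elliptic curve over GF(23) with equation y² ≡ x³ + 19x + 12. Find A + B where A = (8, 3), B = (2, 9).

(8, 3) + (2, 9). λ = (9 - 3)/(2 - 8) ≡ 6/17 mod 23. 17⁻¹ ≡ 19 (mod 23), so λ ≡ 22.
  x = λ² - 8 - 2 = 484 - 10 ≡ 14; y = λ·(8 - 14) - 3 ≡ 3. → (14, 3)

(14, 3)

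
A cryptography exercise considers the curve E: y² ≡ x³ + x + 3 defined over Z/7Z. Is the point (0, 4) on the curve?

no

y² = 4² ≡ 2; x³ + 1x + 3 = 3 ≡ 3 (mod 7). 2 ≠ 3.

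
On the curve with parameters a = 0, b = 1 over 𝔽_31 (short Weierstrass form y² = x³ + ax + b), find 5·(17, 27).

(17, 4)

Write G = (17, 27).
Repeated addition: build up to 5G.
2G: tangent at (17, 27): λ = (3·17² + 0)/(2·27) ≡ 30/23. 23⁻¹ ≡ 27 (mod 31) since 23·27 = 621 ≡ 1, so λ ≡ 30·27 ≡ 4.
  x = λ² - 17 - 17 = 16 - 34 ≡ 13; y = λ·(17 - 13) - 27 ≡ 20. → (13, 20)
3G: (13, 20) + (17, 27). λ = (27 - 20)/(17 - 13) ≡ 7/4 mod 31. 4⁻¹ ≡ 8 (mod 31), so λ ≡ 25.
  x = λ² - 13 - 17 = 625 - 30 ≡ 6; y = λ·(13 - 6) - 20 ≡ 0. → (6, 0)
4G: (6, 0) + (17, 27). λ = (27 - 0)/(17 - 6) ≡ 27/11 mod 31. 11⁻¹ ≡ 17 (mod 31), so λ ≡ 25.
  x = λ² - 6 - 17 = 625 - 23 ≡ 13; y = λ·(6 - 13) - 0 ≡ 11. → (13, 11)
5G: (13, 11) + (17, 27). λ = (27 - 11)/(17 - 13) ≡ 16/4 mod 31. 4⁻¹ ≡ 8 (mod 31) since 4·8 = 32 ≡ 1, so λ ≡ 4.
  x = λ² - 13 - 17 = 16 - 30 ≡ 17; y = λ·(13 - 17) - 11 ≡ 4. → (17, 4)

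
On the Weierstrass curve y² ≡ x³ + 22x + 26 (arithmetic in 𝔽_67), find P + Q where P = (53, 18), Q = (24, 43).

(53, 18) + (24, 43). λ = (43 - 18)/(24 - 53) ≡ 25/38 mod 67. 38⁻¹ ≡ 30 (mod 67), so λ ≡ 13.
  x = λ² - 53 - 24 = 169 - 77 ≡ 25; y = λ·(53 - 25) - 18 ≡ 11. → (25, 11)

(25, 11)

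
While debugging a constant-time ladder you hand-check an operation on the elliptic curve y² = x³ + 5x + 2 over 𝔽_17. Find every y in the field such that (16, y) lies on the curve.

x³ + 5x + 2 = 4178 ≡ 13 (mod 17).
Square roots of 13 mod 17: 8 and 9 (since 8² = 64 ≡ 13).

8, 9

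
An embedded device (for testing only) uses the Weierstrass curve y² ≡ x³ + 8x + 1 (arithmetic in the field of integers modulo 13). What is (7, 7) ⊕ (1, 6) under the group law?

(7, 7) + (1, 6). λ = (6 - 7)/(1 - 7) ≡ 12/7 mod 13. 7⁻¹ ≡ 2 (mod 13) since 7·2 = 14 ≡ 1, so λ ≡ 11.
  x = λ² - 7 - 1 = 121 - 8 ≡ 9; y = λ·(7 - 9) - 7 ≡ 10. → (9, 10)

(9, 10)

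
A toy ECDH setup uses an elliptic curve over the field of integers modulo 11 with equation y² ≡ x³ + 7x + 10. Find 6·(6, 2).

Write G = (6, 2).
Double-and-add on 6 = (110)₂. Start with G = (6, 2) for the leading 1-bit.
double: tangent at (6, 2): λ = (3·6² + 7)/(2·2) ≡ 5/4. 4⁻¹ ≡ 3 (mod 11) since 4·3 = 12 ≡ 1, so λ ≡ 5·3 ≡ 4.
  x = λ² - 6 - 6 = 16 - 12 ≡ 4; y = λ·(6 - 4) - 2 ≡ 6. → (4, 6)
add G: (4, 6) + (6, 2). λ = (2 - 6)/(6 - 4) ≡ 7/2 mod 11. 2⁻¹ ≡ 6 (mod 11), so λ ≡ 9.
  x = λ² - 4 - 6 = 81 - 10 ≡ 5; y = λ·(4 - 5) - 6 ≡ 7. → (5, 7)
double: tangent at (5, 7): λ = (3·5² + 7)/(2·7) ≡ 5/3. 3⁻¹ ≡ 4 (mod 11) since 3·4 = 12 ≡ 1, so λ ≡ 5·4 ≡ 9.
  x = λ² - 5 - 5 = 81 - 10 ≡ 5; y = λ·(5 - 5) - 7 ≡ 4. → (5, 4)

(5, 4)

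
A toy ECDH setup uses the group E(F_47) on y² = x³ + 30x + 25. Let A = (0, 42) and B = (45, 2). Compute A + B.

(26, 2)

(0, 42) + (45, 2). λ = (2 - 42)/(45 - 0) ≡ 7/45 mod 47. 45⁻¹ ≡ 23 (mod 47) since 45·23 = 1035 ≡ 1, so λ ≡ 20.
  x = λ² - 0 - 45 = 400 - 45 ≡ 26; y = λ·(0 - 26) - 42 ≡ 2. → (26, 2)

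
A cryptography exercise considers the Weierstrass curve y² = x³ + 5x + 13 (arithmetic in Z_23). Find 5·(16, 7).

(8, 6)

Write G = (16, 7).
Double-and-add on 5 = (101)₂. Start with G = (16, 7) for the leading 1-bit.
double: tangent at (16, 7): λ = (3·16² + 5)/(2·7) ≡ 14/14. 14⁻¹ ≡ 5 (mod 23) since 14·5 = 70 ≡ 1, so λ ≡ 14·5 ≡ 1.
  x = λ² - 16 - 16 = 1 - 32 ≡ 15; y = λ·(16 - 15) - 7 ≡ 17. → (15, 17)
double: tangent at (15, 17): λ = (3·15² + 5)/(2·17) ≡ 13/11. 11⁻¹ ≡ 21 (mod 23) since 11·21 = 231 ≡ 1, so λ ≡ 13·21 ≡ 20.
  x = λ² - 15 - 15 = 400 - 30 ≡ 2; y = λ·(15 - 2) - 17 ≡ 13. → (2, 13)
add G: (2, 13) + (16, 7). λ = (7 - 13)/(16 - 2) ≡ 17/14 mod 23. 14⁻¹ ≡ 5 (mod 23) since 14·5 = 70 ≡ 1, so λ ≡ 16.
  x = λ² - 2 - 16 = 256 - 18 ≡ 8; y = λ·(2 - 8) - 13 ≡ 6. → (8, 6)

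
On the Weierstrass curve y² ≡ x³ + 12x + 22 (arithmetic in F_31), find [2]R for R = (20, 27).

tangent at (20, 27): λ = (3·20² + 12)/(2·27) ≡ 3/23. 23⁻¹ ≡ 27 (mod 31), so λ ≡ 3·27 ≡ 19.
  x = λ² - 20 - 20 = 361 - 40 ≡ 11; y = λ·(20 - 11) - 27 ≡ 20. → (11, 20)

(11, 20)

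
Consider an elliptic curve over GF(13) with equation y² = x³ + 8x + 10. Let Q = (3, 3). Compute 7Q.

Repeated addition: build up to 7Q.
2Q: tangent at (3, 3): λ = (3·3² + 8)/(2·3) ≡ 9/6. 6⁻¹ ≡ 11 (mod 13) since 6·11 = 66 ≡ 1, so λ ≡ 9·11 ≡ 8.
  x = λ² - 3 - 3 = 64 - 6 ≡ 6; y = λ·(3 - 6) - 3 ≡ 12. → (6, 12)
3Q: (6, 12) + (3, 3). λ = (3 - 12)/(3 - 6) ≡ 4/10 mod 13. 10⁻¹ ≡ 4 (mod 13), so λ ≡ 3.
  x = λ² - 6 - 3 = 9 - 9 ≡ 0; y = λ·(6 - 0) - 12 ≡ 6. → (0, 6)
4Q: (0, 6) + (3, 3). λ = (3 - 6)/(3 - 0) ≡ 10/3 mod 13. 3⁻¹ ≡ 9 (mod 13) since 3·9 = 27 ≡ 1, so λ ≡ 12.
  x = λ² - 0 - 3 = 144 - 3 ≡ 11; y = λ·(0 - 11) - 6 ≡ 5. → (11, 5)
5Q: (11, 5) + (3, 3). λ = (3 - 5)/(3 - 11) ≡ 11/5 mod 13. 5⁻¹ ≡ 8 (mod 13) since 5·8 = 40 ≡ 1, so λ ≡ 10.
  x = λ² - 11 - 3 = 100 - 14 ≡ 8; y = λ·(11 - 8) - 5 ≡ 12. → (8, 12)
6Q: (8, 12) + (3, 3). λ = (3 - 12)/(3 - 8) ≡ 4/8 mod 13. 8⁻¹ ≡ 5 (mod 13) since 8·5 = 40 ≡ 1, so λ ≡ 7.
  x = λ² - 8 - 3 = 49 - 11 ≡ 12; y = λ·(8 - 12) - 12 ≡ 12. → (12, 12)
7Q: (12, 12) + (3, 3). λ = (3 - 12)/(3 - 12) ≡ 4/4 mod 13. 4⁻¹ ≡ 10 (mod 13) since 4·10 = 40 ≡ 1, so λ ≡ 1.
  x = λ² - 12 - 3 = 1 - 15 ≡ 12; y = λ·(12 - 12) - 12 ≡ 1. → (12, 1)

(12, 1)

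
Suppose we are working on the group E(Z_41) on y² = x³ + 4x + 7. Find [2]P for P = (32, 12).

tangent at (32, 12): λ = (3·32² + 4)/(2·12) ≡ 1/24. 24⁻¹ ≡ 12 (mod 41) since 24·12 = 288 ≡ 1, so λ ≡ 1·12 ≡ 12.
  x = λ² - 32 - 32 = 144 - 64 ≡ 39; y = λ·(32 - 39) - 12 ≡ 27. → (39, 27)

(39, 27)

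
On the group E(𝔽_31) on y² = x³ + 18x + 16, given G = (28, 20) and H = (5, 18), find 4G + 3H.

First 4G:
Repeated addition: build up to 4G.
2G: tangent at (28, 20): λ = (3·28² + 18)/(2·20) ≡ 14/9. 9⁻¹ ≡ 7 (mod 31), so λ ≡ 14·7 ≡ 5.
  x = λ² - 28 - 28 = 25 - 56 ≡ 0; y = λ·(28 - 0) - 20 ≡ 27. → (0, 27)
3G: (0, 27) + (28, 20). λ = (20 - 27)/(28 - 0) ≡ 24/28 mod 31. 28⁻¹ ≡ 10 (mod 31), so λ ≡ 23.
  x = λ² - 0 - 28 = 529 - 28 ≡ 5; y = λ·(0 - 5) - 27 ≡ 13. → (5, 13)
4G: (5, 13) + (28, 20). λ = (20 - 13)/(28 - 5) ≡ 7/23 mod 31. 23⁻¹ ≡ 27 (mod 31) since 23·27 = 621 ≡ 1, so λ ≡ 3.
  x = λ² - 5 - 28 = 9 - 33 ≡ 7; y = λ·(5 - 7) - 13 ≡ 12. → (7, 12)
4G = (7, 12).
Next 3H:
Repeated addition: build up to 3H.
2H: tangent at (5, 18): λ = (3·5² + 18)/(2·18) ≡ 0/5. 5⁻¹ ≡ 25 (mod 31) since 5·25 = 125 ≡ 1, so λ ≡ 0·25 ≡ 0.
  x = λ² - 5 - 5 = 0 - 10 ≡ 21; y = λ·(5 - 21) - 18 ≡ 13. → (21, 13)
3H: (21, 13) + (5, 18). λ = (18 - 13)/(5 - 21) ≡ 5/15 mod 31. 15⁻¹ ≡ 29 (mod 31) since 15·29 = 435 ≡ 1, so λ ≡ 21.
  x = λ² - 21 - 5 = 441 - 26 ≡ 12; y = λ·(21 - 12) - 13 ≡ 21. → (12, 21)
3H = (12, 21).
Finally 4G + 3H:
(7, 12) + (12, 21). λ = (21 - 12)/(12 - 7) ≡ 9/5 mod 31. 5⁻¹ ≡ 25 (mod 31), so λ ≡ 8.
  x = λ² - 7 - 12 = 64 - 19 ≡ 14; y = λ·(7 - 14) - 12 ≡ 25. → (14, 25)

(14, 25)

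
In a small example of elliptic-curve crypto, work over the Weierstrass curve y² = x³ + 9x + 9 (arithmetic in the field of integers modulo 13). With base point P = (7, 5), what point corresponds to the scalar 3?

(11, 3)

Repeated addition: build up to 3P.
2P: tangent at (7, 5): λ = (3·7² + 9)/(2·5) ≡ 0/10. 10⁻¹ ≡ 4 (mod 13) since 10·4 = 40 ≡ 1, so λ ≡ 0·4 ≡ 0.
  x = λ² - 7 - 7 = 0 - 14 ≡ 12; y = λ·(7 - 12) - 5 ≡ 8. → (12, 8)
3P: (12, 8) + (7, 5). λ = (5 - 8)/(7 - 12) ≡ 10/8 mod 13. 8⁻¹ ≡ 5 (mod 13), so λ ≡ 11.
  x = λ² - 12 - 7 = 121 - 19 ≡ 11; y = λ·(12 - 11) - 8 ≡ 3. → (11, 3)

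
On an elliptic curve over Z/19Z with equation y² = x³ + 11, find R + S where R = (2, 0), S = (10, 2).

(2, 0) + (10, 2). λ = (2 - 0)/(10 - 2) ≡ 2/8 mod 19. 8⁻¹ ≡ 12 (mod 19), so λ ≡ 5.
  x = λ² - 2 - 10 = 25 - 12 ≡ 13; y = λ·(2 - 13) - 0 ≡ 2. → (13, 2)

(13, 2)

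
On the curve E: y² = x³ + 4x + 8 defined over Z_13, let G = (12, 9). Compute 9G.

Repeated addition: build up to 9G.
2G: tangent at (12, 9): λ = (3·12² + 4)/(2·9) ≡ 7/5. 5⁻¹ ≡ 8 (mod 13) since 5·8 = 40 ≡ 1, so λ ≡ 7·8 ≡ 4.
  x = λ² - 12 - 12 = 16 - 24 ≡ 5; y = λ·(12 - 5) - 9 ≡ 6. → (5, 6)
3G: (5, 6) + (12, 9). λ = (9 - 6)/(12 - 5) ≡ 3/7 mod 13. 7⁻¹ ≡ 2 (mod 13), so λ ≡ 6.
  x = λ² - 5 - 12 = 36 - 17 ≡ 6; y = λ·(5 - 6) - 6 ≡ 1. → (6, 1)
4G: (6, 1) + (12, 9). λ = (9 - 1)/(12 - 6) ≡ 8/6 mod 13. 6⁻¹ ≡ 11 (mod 13) since 6·11 = 66 ≡ 1, so λ ≡ 10.
  x = λ² - 6 - 12 = 100 - 18 ≡ 4; y = λ·(6 - 4) - 1 ≡ 6. → (4, 6)
5G: (4, 6) + (12, 9). λ = (9 - 6)/(12 - 4) ≡ 3/8 mod 13. 8⁻¹ ≡ 5 (mod 13), so λ ≡ 2.
  x = λ² - 4 - 12 = 4 - 16 ≡ 1; y = λ·(4 - 1) - 6 ≡ 0. → (1, 0)
6G: (1, 0) + (12, 9). λ = (9 - 0)/(12 - 1) ≡ 9/11 mod 13. 11⁻¹ ≡ 6 (mod 13), so λ ≡ 2.
  x = λ² - 1 - 12 = 4 - 13 ≡ 4; y = λ·(1 - 4) - 0 ≡ 7. → (4, 7)
7G: (4, 7) + (12, 9). λ = (9 - 7)/(12 - 4) ≡ 2/8 mod 13. 8⁻¹ ≡ 5 (mod 13), so λ ≡ 10.
  x = λ² - 4 - 12 = 100 - 16 ≡ 6; y = λ·(4 - 6) - 7 ≡ 12. → (6, 12)
8G: (6, 12) + (12, 9). λ = (9 - 12)/(12 - 6) ≡ 10/6 mod 13. 6⁻¹ ≡ 11 (mod 13), so λ ≡ 6.
  x = λ² - 6 - 12 = 36 - 18 ≡ 5; y = λ·(6 - 5) - 12 ≡ 7. → (5, 7)
9G: (5, 7) + (12, 9). λ = (9 - 7)/(12 - 5) ≡ 2/7 mod 13. 7⁻¹ ≡ 2 (mod 13) since 7·2 = 14 ≡ 1, so λ ≡ 4.
  x = λ² - 5 - 12 = 16 - 17 ≡ 12; y = λ·(5 - 12) - 7 ≡ 4. → (12, 4)

(12, 4)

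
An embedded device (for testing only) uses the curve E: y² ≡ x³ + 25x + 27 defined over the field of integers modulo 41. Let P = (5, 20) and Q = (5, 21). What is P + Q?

The two points share x = 5 and their y-coordinates satisfy 20 + 21 ≡ 0 (mod 41), so they are inverses. Their sum is the point at infinity.

O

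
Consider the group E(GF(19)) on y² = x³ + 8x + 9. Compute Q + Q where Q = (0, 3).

tangent at (0, 3): λ = (3·0² + 8)/(2·3) ≡ 8/6. 6⁻¹ ≡ 16 (mod 19) since 6·16 = 96 ≡ 1, so λ ≡ 8·16 ≡ 14.
  x = λ² - 0 - 0 = 196 - 0 ≡ 6; y = λ·(0 - 6) - 3 ≡ 8. → (6, 8)

(6, 8)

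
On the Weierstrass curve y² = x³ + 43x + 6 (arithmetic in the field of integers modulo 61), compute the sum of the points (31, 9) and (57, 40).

(31, 9) + (57, 40). λ = (40 - 9)/(57 - 31) ≡ 31/26 mod 61. 26⁻¹ ≡ 54 (mod 61), so λ ≡ 27.
  x = λ² - 31 - 57 = 729 - 88 ≡ 31; y = λ·(31 - 31) - 9 ≡ 52. → (31, 52)

(31, 52)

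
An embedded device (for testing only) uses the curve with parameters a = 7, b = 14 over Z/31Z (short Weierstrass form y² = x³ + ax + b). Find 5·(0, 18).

(12, 11)

Write P = (0, 18).
Repeated addition: build up to 5P.
2P: tangent at (0, 18): λ = (3·0² + 7)/(2·18) ≡ 7/5. 5⁻¹ ≡ 25 (mod 31) since 5·25 = 125 ≡ 1, so λ ≡ 7·25 ≡ 20.
  x = λ² - 0 - 0 = 400 - 0 ≡ 28; y = λ·(0 - 28) - 18 ≡ 11. → (28, 11)
3P: (28, 11) + (0, 18). λ = (18 - 11)/(0 - 28) ≡ 7/3 mod 31. 3⁻¹ ≡ 21 (mod 31), so λ ≡ 23.
  x = λ² - 28 - 0 = 529 - 28 ≡ 5; y = λ·(28 - 5) - 11 ≡ 22. → (5, 22)
4P: (5, 22) + (0, 18). λ = (18 - 22)/(0 - 5) ≡ 27/26 mod 31. 26⁻¹ ≡ 6 (mod 31), so λ ≡ 7.
  x = λ² - 5 - 0 = 49 - 5 ≡ 13; y = λ·(5 - 13) - 22 ≡ 15. → (13, 15)
5P: (13, 15) + (0, 18). λ = (18 - 15)/(0 - 13) ≡ 3/18 mod 31. 18⁻¹ ≡ 19 (mod 31) since 18·19 = 342 ≡ 1, so λ ≡ 26.
  x = λ² - 13 - 0 = 676 - 13 ≡ 12; y = λ·(13 - 12) - 15 ≡ 11. → (12, 11)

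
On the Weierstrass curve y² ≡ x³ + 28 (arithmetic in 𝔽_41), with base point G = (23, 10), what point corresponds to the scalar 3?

(25, 27)

Repeated addition: build up to 3G.
2G: tangent at (23, 10): λ = (3·23² + 0)/(2·10) ≡ 29/20. 20⁻¹ ≡ 39 (mod 41) since 20·39 = 780 ≡ 1, so λ ≡ 29·39 ≡ 24.
  x = λ² - 23 - 23 = 576 - 46 ≡ 38; y = λ·(23 - 38) - 10 ≡ 40. → (38, 40)
3G: (38, 40) + (23, 10). λ = (10 - 40)/(23 - 38) ≡ 11/26 mod 41. 26⁻¹ ≡ 30 (mod 41) since 26·30 = 780 ≡ 1, so λ ≡ 2.
  x = λ² - 38 - 23 = 4 - 61 ≡ 25; y = λ·(38 - 25) - 40 ≡ 27. → (25, 27)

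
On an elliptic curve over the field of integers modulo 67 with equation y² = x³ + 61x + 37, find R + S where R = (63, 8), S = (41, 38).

(23, 41)

(63, 8) + (41, 38). λ = (38 - 8)/(41 - 63) ≡ 30/45 mod 67. 45⁻¹ ≡ 3 (mod 67), so λ ≡ 23.
  x = λ² - 63 - 41 = 529 - 104 ≡ 23; y = λ·(63 - 23) - 8 ≡ 41. → (23, 41)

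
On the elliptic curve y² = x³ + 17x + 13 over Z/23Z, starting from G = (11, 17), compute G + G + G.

Repeated addition: build up to 3G.
2G: tangent at (11, 17): λ = (3·11² + 17)/(2·17) ≡ 12/11. 11⁻¹ ≡ 21 (mod 23) since 11·21 = 231 ≡ 1, so λ ≡ 12·21 ≡ 22.
  x = λ² - 11 - 11 = 484 - 22 ≡ 2; y = λ·(11 - 2) - 17 ≡ 20. → (2, 20)
3G: (2, 20) + (11, 17). λ = (17 - 20)/(11 - 2) ≡ 20/9 mod 23. 9⁻¹ ≡ 18 (mod 23) since 9·18 = 162 ≡ 1, so λ ≡ 15.
  x = λ² - 2 - 11 = 225 - 13 ≡ 5; y = λ·(2 - 5) - 20 ≡ 4. → (5, 4)

(5, 4)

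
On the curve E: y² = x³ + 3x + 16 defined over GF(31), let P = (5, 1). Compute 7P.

(0, 4)

Repeated addition: build up to 7P.
2P: tangent at (5, 1): λ = (3·5² + 3)/(2·1) ≡ 16/2. 2⁻¹ ≡ 16 (mod 31), so λ ≡ 16·16 ≡ 8.
  x = λ² - 5 - 5 = 64 - 10 ≡ 23; y = λ·(5 - 23) - 1 ≡ 10. → (23, 10)
3P: (23, 10) + (5, 1). λ = (1 - 10)/(5 - 23) ≡ 22/13 mod 31. 13⁻¹ ≡ 12 (mod 31) since 13·12 = 156 ≡ 1, so λ ≡ 16.
  x = λ² - 23 - 5 = 256 - 28 ≡ 11; y = λ·(23 - 11) - 10 ≡ 27. → (11, 27)
4P: (11, 27) + (5, 1). λ = (1 - 27)/(5 - 11) ≡ 5/25 mod 31. 25⁻¹ ≡ 5 (mod 31), so λ ≡ 25.
  x = λ² - 11 - 5 = 625 - 16 ≡ 20; y = λ·(11 - 20) - 27 ≡ 27. → (20, 27)
5P: (20, 27) + (5, 1). λ = (1 - 27)/(5 - 20) ≡ 5/16 mod 31. 16⁻¹ ≡ 2 (mod 31) since 16·2 = 32 ≡ 1, so λ ≡ 10.
  x = λ² - 20 - 5 = 100 - 25 ≡ 13; y = λ·(20 - 13) - 27 ≡ 12. → (13, 12)
6P: (13, 12) + (5, 1). λ = (1 - 12)/(5 - 13) ≡ 20/23 mod 31. 23⁻¹ ≡ 27 (mod 31) since 23·27 = 621 ≡ 1, so λ ≡ 13.
  x = λ² - 13 - 5 = 169 - 18 ≡ 27; y = λ·(13 - 27) - 12 ≡ 23. → (27, 23)
7P: (27, 23) + (5, 1). λ = (1 - 23)/(5 - 27) ≡ 9/9 mod 31. 9⁻¹ ≡ 7 (mod 31), so λ ≡ 1.
  x = λ² - 27 - 5 = 1 - 32 ≡ 0; y = λ·(27 - 0) - 23 ≡ 4. → (0, 4)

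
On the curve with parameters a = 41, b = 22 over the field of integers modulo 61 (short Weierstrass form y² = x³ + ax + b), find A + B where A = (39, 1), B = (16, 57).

(20, 27)

(39, 1) + (16, 57). λ = (57 - 1)/(16 - 39) ≡ 56/38 mod 61. 38⁻¹ ≡ 53 (mod 61), so λ ≡ 40.
  x = λ² - 39 - 16 = 1600 - 55 ≡ 20; y = λ·(39 - 20) - 1 ≡ 27. → (20, 27)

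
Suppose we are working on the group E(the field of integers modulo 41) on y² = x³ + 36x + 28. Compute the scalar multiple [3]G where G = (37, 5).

(30, 8)

Repeated addition: build up to 3G.
2G: tangent at (37, 5): λ = (3·37² + 36)/(2·5) ≡ 2/10. 10⁻¹ ≡ 37 (mod 41) since 10·37 = 370 ≡ 1, so λ ≡ 2·37 ≡ 33.
  x = λ² - 37 - 37 = 1089 - 74 ≡ 31; y = λ·(37 - 31) - 5 ≡ 29. → (31, 29)
3G: (31, 29) + (37, 5). λ = (5 - 29)/(37 - 31) ≡ 17/6 mod 41. 6⁻¹ ≡ 7 (mod 41) since 6·7 = 42 ≡ 1, so λ ≡ 37.
  x = λ² - 31 - 37 = 1369 - 68 ≡ 30; y = λ·(31 - 30) - 29 ≡ 8. → (30, 8)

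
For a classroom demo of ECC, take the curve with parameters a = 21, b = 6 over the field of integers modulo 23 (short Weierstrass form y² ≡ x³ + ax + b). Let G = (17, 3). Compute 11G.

Repeated addition: build up to 11G.
2G: tangent at (17, 3): λ = (3·17² + 21)/(2·3) ≡ 14/6. 6⁻¹ ≡ 4 (mod 23), so λ ≡ 14·4 ≡ 10.
  x = λ² - 17 - 17 = 100 - 34 ≡ 20; y = λ·(17 - 20) - 3 ≡ 13. → (20, 13)
3G: (20, 13) + (17, 3). λ = (3 - 13)/(17 - 20) ≡ 13/20 mod 23. 20⁻¹ ≡ 15 (mod 23) since 20·15 = 300 ≡ 1, so λ ≡ 11.
  x = λ² - 20 - 17 = 121 - 37 ≡ 15; y = λ·(20 - 15) - 13 ≡ 19. → (15, 19)
4G: (15, 19) + (17, 3). λ = (3 - 19)/(17 - 15) ≡ 7/2 mod 23. 2⁻¹ ≡ 12 (mod 23) since 2·12 = 24 ≡ 1, so λ ≡ 15.
  x = λ² - 15 - 17 = 225 - 32 ≡ 9; y = λ·(15 - 9) - 19 ≡ 2. → (9, 2)
5G: (9, 2) + (17, 3). λ = (3 - 2)/(17 - 9) ≡ 1/8 mod 23. 8⁻¹ ≡ 3 (mod 23), so λ ≡ 3.
  x = λ² - 9 - 17 = 9 - 26 ≡ 6; y = λ·(9 - 6) - 2 ≡ 7. → (6, 7)
6G: (6, 7) + (17, 3). λ = (3 - 7)/(17 - 6) ≡ 19/11 mod 23. 11⁻¹ ≡ 21 (mod 23) since 11·21 = 231 ≡ 1, so λ ≡ 8.
  x = λ² - 6 - 17 = 64 - 23 ≡ 18; y = λ·(6 - 18) - 7 ≡ 12. → (18, 12)
7G: (18, 12) + (17, 3). λ = (3 - 12)/(17 - 18) ≡ 14/22 mod 23. 22⁻¹ ≡ 22 (mod 23), so λ ≡ 9.
  x = λ² - 18 - 17 = 81 - 35 ≡ 0; y = λ·(18 - 0) - 12 ≡ 12. → (0, 12)
8G: (0, 12) + (17, 3). λ = (3 - 12)/(17 - 0) ≡ 14/17 mod 23. 17⁻¹ ≡ 19 (mod 23) since 17·19 = 323 ≡ 1, so λ ≡ 13.
  x = λ² - 0 - 17 = 169 - 17 ≡ 14; y = λ·(0 - 14) - 12 ≡ 13. → (14, 13)
9G: (14, 13) + (17, 3). λ = (3 - 13)/(17 - 14) ≡ 13/3 mod 23. 3⁻¹ ≡ 8 (mod 23) since 3·8 = 24 ≡ 1, so λ ≡ 12.
  x = λ² - 14 - 17 = 144 - 31 ≡ 21; y = λ·(14 - 21) - 13 ≡ 18. → (21, 18)
10G: (21, 18) + (17, 3). λ = (3 - 18)/(17 - 21) ≡ 8/19 mod 23. 19⁻¹ ≡ 17 (mod 23) since 19·17 = 323 ≡ 1, so λ ≡ 21.
  x = λ² - 21 - 17 = 441 - 38 ≡ 12; y = λ·(21 - 12) - 18 ≡ 10. → (12, 10)
11G: (12, 10) + (17, 3). λ = (3 - 10)/(17 - 12) ≡ 16/5 mod 23. 5⁻¹ ≡ 14 (mod 23), so λ ≡ 17.
  x = λ² - 12 - 17 = 289 - 29 ≡ 7; y = λ·(12 - 7) - 10 ≡ 6. → (7, 6)

(7, 6)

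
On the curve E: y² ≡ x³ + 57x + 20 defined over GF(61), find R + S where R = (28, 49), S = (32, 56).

(46, 11)

(28, 49) + (32, 56). λ = (56 - 49)/(32 - 28) ≡ 7/4 mod 61. 4⁻¹ ≡ 46 (mod 61), so λ ≡ 17.
  x = λ² - 28 - 32 = 289 - 60 ≡ 46; y = λ·(28 - 46) - 49 ≡ 11. → (46, 11)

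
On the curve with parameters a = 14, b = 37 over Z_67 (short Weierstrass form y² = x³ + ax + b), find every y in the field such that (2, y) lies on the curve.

x³ + 14x + 37 = 73 ≡ 6 (mod 67).
Square roots of 6 mod 67: 26 and 41 (since 26² = 676 ≡ 6).

26, 41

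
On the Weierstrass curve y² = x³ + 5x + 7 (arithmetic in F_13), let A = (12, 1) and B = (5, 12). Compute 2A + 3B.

First 2A:
Repeated addition: build up to 2A.
2A: tangent at (12, 1): λ = (3·12² + 5)/(2·1) ≡ 8/2. 2⁻¹ ≡ 7 (mod 13) since 2·7 = 14 ≡ 1, so λ ≡ 8·7 ≡ 4.
  x = λ² - 12 - 12 = 16 - 24 ≡ 5; y = λ·(12 - 5) - 1 ≡ 1. → (5, 1)
2A = (5, 1).
Next 3B:
Repeated addition: build up to 3B.
2B: tangent at (5, 12): λ = (3·5² + 5)/(2·12) ≡ 2/11. 11⁻¹ ≡ 6 (mod 13) since 11·6 = 66 ≡ 1, so λ ≡ 2·6 ≡ 12.
  x = λ² - 5 - 5 = 144 - 10 ≡ 4; y = λ·(5 - 4) - 12 ≡ 0. → (4, 0)
3B: (4, 0) + (5, 12). λ = (12 - 0)/(5 - 4) ≡ 12/1 mod 13. 1⁻¹ ≡ 1 (mod 13), so λ ≡ 12.
  x = λ² - 4 - 5 = 144 - 9 ≡ 5; y = λ·(4 - 5) - 0 ≡ 1. → (5, 1)
3B = (5, 1).
Finally 2A + 3B:
tangent at (5, 1): λ = (3·5² + 5)/(2·1) ≡ 2/2. 2⁻¹ ≡ 7 (mod 13) since 2·7 = 14 ≡ 1, so λ ≡ 2·7 ≡ 1.
  x = λ² - 5 - 5 = 1 - 10 ≡ 4; y = λ·(5 - 4) - 1 ≡ 0. → (4, 0)

(4, 0)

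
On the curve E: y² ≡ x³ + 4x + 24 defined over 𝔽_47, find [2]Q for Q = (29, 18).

(37, 21)

tangent at (29, 18): λ = (3·29² + 4)/(2·18) ≡ 36/36. 36⁻¹ ≡ 17 (mod 47) since 36·17 = 612 ≡ 1, so λ ≡ 36·17 ≡ 1.
  x = λ² - 29 - 29 = 1 - 58 ≡ 37; y = λ·(29 - 37) - 18 ≡ 21. → (37, 21)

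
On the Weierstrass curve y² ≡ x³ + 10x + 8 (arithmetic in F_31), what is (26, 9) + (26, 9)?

tangent at (26, 9): λ = (3·26² + 10)/(2·9) ≡ 23/18. 18⁻¹ ≡ 19 (mod 31), so λ ≡ 23·19 ≡ 3.
  x = λ² - 26 - 26 = 9 - 52 ≡ 19; y = λ·(26 - 19) - 9 ≡ 12. → (19, 12)

(19, 12)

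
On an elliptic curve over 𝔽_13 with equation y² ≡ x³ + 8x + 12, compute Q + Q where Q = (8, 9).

(11, 1)

tangent at (8, 9): λ = (3·8² + 8)/(2·9) ≡ 5/5. 5⁻¹ ≡ 8 (mod 13) since 5·8 = 40 ≡ 1, so λ ≡ 5·8 ≡ 1.
  x = λ² - 8 - 8 = 1 - 16 ≡ 11; y = λ·(8 - 11) - 9 ≡ 1. → (11, 1)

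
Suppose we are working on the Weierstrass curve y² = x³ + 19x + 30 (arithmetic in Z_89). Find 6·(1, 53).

Write P = (1, 53).
Repeated addition: build up to 6P.
2P: tangent at (1, 53): λ = (3·1² + 19)/(2·53) ≡ 22/17. 17⁻¹ ≡ 21 (mod 89) since 17·21 = 357 ≡ 1, so λ ≡ 22·21 ≡ 17.
  x = λ² - 1 - 1 = 289 - 2 ≡ 20; y = λ·(1 - 20) - 53 ≡ 69. → (20, 69)
3P: (20, 69) + (1, 53). λ = (53 - 69)/(1 - 20) ≡ 73/70 mod 89. 70⁻¹ ≡ 14 (mod 89) since 70·14 = 980 ≡ 1, so λ ≡ 43.
  x = λ² - 20 - 1 = 1849 - 21 ≡ 48; y = λ·(20 - 48) - 69 ≡ 62. → (48, 62)
4P: (48, 62) + (1, 53). λ = (53 - 62)/(1 - 48) ≡ 80/42 mod 89. 42⁻¹ ≡ 53 (mod 89), so λ ≡ 57.
  x = λ² - 48 - 1 = 3249 - 49 ≡ 85; y = λ·(48 - 85) - 62 ≡ 54. → (85, 54)
5P: (85, 54) + (1, 53). λ = (53 - 54)/(1 - 85) ≡ 88/5 mod 89. 5⁻¹ ≡ 18 (mod 89) since 5·18 = 90 ≡ 1, so λ ≡ 71.
  x = λ² - 85 - 1 = 5041 - 86 ≡ 60; y = λ·(85 - 60) - 54 ≡ 30. → (60, 30)
6P: (60, 30) + (1, 53). λ = (53 - 30)/(1 - 60) ≡ 23/30 mod 89. 30⁻¹ ≡ 3 (mod 89), so λ ≡ 69.
  x = λ² - 60 - 1 = 4761 - 61 ≡ 72; y = λ·(60 - 72) - 30 ≡ 32. → (72, 32)

(72, 32)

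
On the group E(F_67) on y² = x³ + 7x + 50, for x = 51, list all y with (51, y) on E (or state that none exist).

none

x³ + 7x + 50 = 133058 ≡ 63 (mod 67).
63 is a non-residue mod 67; no y exists.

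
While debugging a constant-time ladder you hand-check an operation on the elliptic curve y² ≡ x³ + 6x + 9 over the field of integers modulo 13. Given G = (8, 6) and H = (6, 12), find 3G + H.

(8, 6)

First 3G:
Repeated addition: build up to 3G.
2G: tangent at (8, 6): λ = (3·8² + 6)/(2·6) ≡ 3/12. 12⁻¹ ≡ 12 (mod 13), so λ ≡ 3·12 ≡ 10.
  x = λ² - 8 - 8 = 100 - 16 ≡ 6; y = λ·(8 - 6) - 6 ≡ 1. → (6, 1)
3G: (6, 1) + (8, 6). λ = (6 - 1)/(8 - 6) ≡ 5/2 mod 13. 2⁻¹ ≡ 7 (mod 13), so λ ≡ 9.
  x = λ² - 6 - 8 = 81 - 14 ≡ 2; y = λ·(6 - 2) - 1 ≡ 9. → (2, 9)
3G = (2, 9).
Finally 3G + H:
(2, 9) + (6, 12). λ = (12 - 9)/(6 - 2) ≡ 3/4 mod 13. 4⁻¹ ≡ 10 (mod 13), so λ ≡ 4.
  x = λ² - 2 - 6 = 16 - 8 ≡ 8; y = λ·(2 - 8) - 9 ≡ 6. → (8, 6)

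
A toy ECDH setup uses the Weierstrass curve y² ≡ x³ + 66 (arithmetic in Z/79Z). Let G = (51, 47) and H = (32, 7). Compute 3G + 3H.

First 3G:
Repeated addition: build up to 3G.
2G: tangent at (51, 47): λ = (3·51² + 0)/(2·47) ≡ 61/15. 15⁻¹ ≡ 58 (mod 79) since 15·58 = 870 ≡ 1, so λ ≡ 61·58 ≡ 62.
  x = λ² - 51 - 51 = 3844 - 102 ≡ 29; y = λ·(51 - 29) - 47 ≡ 53. → (29, 53)
3G: (29, 53) + (51, 47). λ = (47 - 53)/(51 - 29) ≡ 73/22 mod 79. 22⁻¹ ≡ 18 (mod 79) since 22·18 = 396 ≡ 1, so λ ≡ 50.
  x = λ² - 29 - 51 = 2500 - 80 ≡ 50; y = λ·(29 - 50) - 53 ≡ 3. → (50, 3)
3G = (50, 3).
Next 3H:
Repeated addition: build up to 3H.
2H: tangent at (32, 7): λ = (3·32² + 0)/(2·7) ≡ 70/14. 14⁻¹ ≡ 17 (mod 79) since 14·17 = 238 ≡ 1, so λ ≡ 70·17 ≡ 5.
  x = λ² - 32 - 32 = 25 - 64 ≡ 40; y = λ·(32 - 40) - 7 ≡ 32. → (40, 32)
3H: (40, 32) + (32, 7). λ = (7 - 32)/(32 - 40) ≡ 54/71 mod 79. 71⁻¹ ≡ 69 (mod 79), so λ ≡ 13.
  x = λ² - 40 - 32 = 169 - 72 ≡ 18; y = λ·(40 - 18) - 32 ≡ 17. → (18, 17)
3H = (18, 17).
Finally 3G + 3H:
(50, 3) + (18, 17). λ = (17 - 3)/(18 - 50) ≡ 14/47 mod 79. 47⁻¹ ≡ 37 (mod 79), so λ ≡ 44.
  x = λ² - 50 - 18 = 1936 - 68 ≡ 51; y = λ·(50 - 51) - 3 ≡ 32. → (51, 32)

(51, 32)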